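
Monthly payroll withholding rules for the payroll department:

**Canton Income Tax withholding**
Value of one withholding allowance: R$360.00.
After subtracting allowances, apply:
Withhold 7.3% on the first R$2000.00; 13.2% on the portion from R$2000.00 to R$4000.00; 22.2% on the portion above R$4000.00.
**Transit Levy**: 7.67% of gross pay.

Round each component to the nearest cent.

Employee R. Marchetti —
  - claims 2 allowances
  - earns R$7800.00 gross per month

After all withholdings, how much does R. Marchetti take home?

R$6107.98

Canton Income Tax: taxable = R$7800.00 − 2×R$360.00 = R$7080.00
  R$410.00 + 22.2% × (R$7080.00 − R$4000.00) = R$410.00 + 22.2% × R$3080.00 = R$1093.76
Transit Levy: 7.67% × R$7800.00 = R$598.26
Total withheld: R$1093.76 + R$598.26 = R$1692.02
Net pay: R$7800.00 − R$1692.02 = R$6107.98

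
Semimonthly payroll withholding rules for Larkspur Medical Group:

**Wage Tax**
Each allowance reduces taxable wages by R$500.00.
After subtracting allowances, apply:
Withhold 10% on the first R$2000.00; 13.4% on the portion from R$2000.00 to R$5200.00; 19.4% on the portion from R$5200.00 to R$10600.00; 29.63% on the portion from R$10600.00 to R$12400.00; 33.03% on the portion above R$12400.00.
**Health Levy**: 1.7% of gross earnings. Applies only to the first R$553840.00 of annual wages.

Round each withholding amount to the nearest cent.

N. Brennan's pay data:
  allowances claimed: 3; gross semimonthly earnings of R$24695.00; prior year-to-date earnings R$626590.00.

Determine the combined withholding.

R$5775.33

Wage Tax: taxable = R$24695.00 − 3×R$500.00 = R$23195.00
  R$2209.74 + 33.03% × (R$23195.00 − R$12400.00) = R$2209.74 + 33.03% × R$10795.00 = R$5775.33
Health Levy: YTD R$626590.00 ≥ cap R$553840.00 → R$0.00
Total: R$5775.33 + R$0.00 = R$5775.33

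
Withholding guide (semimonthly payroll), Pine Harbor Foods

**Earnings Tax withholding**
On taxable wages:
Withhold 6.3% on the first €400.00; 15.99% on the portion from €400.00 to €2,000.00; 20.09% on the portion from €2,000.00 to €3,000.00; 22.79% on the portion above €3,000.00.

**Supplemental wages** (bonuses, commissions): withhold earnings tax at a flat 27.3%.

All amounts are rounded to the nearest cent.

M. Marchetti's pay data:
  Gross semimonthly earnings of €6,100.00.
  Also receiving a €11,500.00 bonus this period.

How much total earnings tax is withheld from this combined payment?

€4,327.93

Earnings Tax: taxable = €6,100.00
  €481.94 + 22.79% × (€6,100.00 − €3,000.00) = €481.94 + 22.79% × €3,100.00 = €1,188.43
Supplemental (27.3% flat on bonus): 27.3% × €11,500.00 = €3,139.50
Total earnings tax: €1,188.43 + €3,139.50 = €4,327.93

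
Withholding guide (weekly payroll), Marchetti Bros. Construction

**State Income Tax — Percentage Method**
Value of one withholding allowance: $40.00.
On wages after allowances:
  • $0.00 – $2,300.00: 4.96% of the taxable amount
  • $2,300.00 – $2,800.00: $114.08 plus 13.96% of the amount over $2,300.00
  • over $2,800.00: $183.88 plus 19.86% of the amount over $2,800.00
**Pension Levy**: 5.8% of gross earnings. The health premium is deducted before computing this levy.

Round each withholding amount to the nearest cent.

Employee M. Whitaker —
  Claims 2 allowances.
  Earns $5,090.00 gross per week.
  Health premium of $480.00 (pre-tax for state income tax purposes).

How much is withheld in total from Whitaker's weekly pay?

$794.84

State Income Tax: taxable = $5,090.00 − $480.00 − 2×$40.00 = $4,530.00
  $183.88 + 19.86% × ($4,530.00 − $2,800.00) = $183.88 + 19.86% × $1,730.00 = $527.46
Pension Levy: 5.8% × $4,610.00 = $267.38
Total: $527.46 + $267.38 = $794.84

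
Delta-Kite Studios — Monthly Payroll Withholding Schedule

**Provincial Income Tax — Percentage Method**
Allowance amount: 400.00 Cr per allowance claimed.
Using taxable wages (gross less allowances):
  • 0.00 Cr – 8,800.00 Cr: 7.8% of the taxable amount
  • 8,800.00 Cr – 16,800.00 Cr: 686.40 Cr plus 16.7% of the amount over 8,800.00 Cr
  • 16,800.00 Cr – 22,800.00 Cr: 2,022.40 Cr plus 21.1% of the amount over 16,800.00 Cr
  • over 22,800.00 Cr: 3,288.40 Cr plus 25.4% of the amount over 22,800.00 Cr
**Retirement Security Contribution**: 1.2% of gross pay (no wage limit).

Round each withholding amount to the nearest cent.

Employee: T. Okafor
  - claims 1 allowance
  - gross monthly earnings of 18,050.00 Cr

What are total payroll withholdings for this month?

Provincial Income Tax: taxable = 18,050.00 Cr − 1×400.00 Cr = 17,650.00 Cr
  2,022.40 Cr + 21.1% × (17,650.00 Cr − 16,800.00 Cr) = 2,022.40 Cr + 21.1% × 850.00 Cr = 2,201.75 Cr
Retirement Security Contribution: 1.2% × 18,050.00 Cr = 216.60 Cr
Total: 2,201.75 Cr + 216.60 Cr = 2,418.35 Cr

2,418.35 Cr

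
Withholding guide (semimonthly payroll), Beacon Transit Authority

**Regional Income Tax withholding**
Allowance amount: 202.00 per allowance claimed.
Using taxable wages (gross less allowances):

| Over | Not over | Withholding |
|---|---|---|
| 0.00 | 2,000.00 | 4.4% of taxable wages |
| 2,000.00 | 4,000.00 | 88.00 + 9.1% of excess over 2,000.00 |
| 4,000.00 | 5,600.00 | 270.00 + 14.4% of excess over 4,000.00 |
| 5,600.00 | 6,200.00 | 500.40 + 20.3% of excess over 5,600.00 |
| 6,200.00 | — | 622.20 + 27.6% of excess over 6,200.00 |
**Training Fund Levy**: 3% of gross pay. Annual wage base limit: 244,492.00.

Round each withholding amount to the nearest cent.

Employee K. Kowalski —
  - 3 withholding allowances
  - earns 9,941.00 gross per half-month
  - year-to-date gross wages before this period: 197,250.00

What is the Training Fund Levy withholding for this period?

298.23

Training Fund Levy: 3% × 9,941.00 = 298.23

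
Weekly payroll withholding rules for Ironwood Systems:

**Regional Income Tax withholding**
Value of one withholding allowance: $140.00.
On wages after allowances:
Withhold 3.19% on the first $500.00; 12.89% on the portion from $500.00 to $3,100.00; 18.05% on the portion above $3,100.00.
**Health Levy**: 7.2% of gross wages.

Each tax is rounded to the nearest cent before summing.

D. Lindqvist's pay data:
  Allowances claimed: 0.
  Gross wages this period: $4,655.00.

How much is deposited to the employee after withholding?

$3,688.07

Regional Income Tax: taxable = $4,655.00
  $351.09 + 18.05% × ($4,655.00 − $3,100.00) = $351.09 + 18.05% × $1,555.00 = $631.77
Health Levy: 7.2% × $4,655.00 = $335.16
Total withheld: $631.77 + $335.16 = $966.93
Net pay: $4,655.00 − $966.93 = $3,688.07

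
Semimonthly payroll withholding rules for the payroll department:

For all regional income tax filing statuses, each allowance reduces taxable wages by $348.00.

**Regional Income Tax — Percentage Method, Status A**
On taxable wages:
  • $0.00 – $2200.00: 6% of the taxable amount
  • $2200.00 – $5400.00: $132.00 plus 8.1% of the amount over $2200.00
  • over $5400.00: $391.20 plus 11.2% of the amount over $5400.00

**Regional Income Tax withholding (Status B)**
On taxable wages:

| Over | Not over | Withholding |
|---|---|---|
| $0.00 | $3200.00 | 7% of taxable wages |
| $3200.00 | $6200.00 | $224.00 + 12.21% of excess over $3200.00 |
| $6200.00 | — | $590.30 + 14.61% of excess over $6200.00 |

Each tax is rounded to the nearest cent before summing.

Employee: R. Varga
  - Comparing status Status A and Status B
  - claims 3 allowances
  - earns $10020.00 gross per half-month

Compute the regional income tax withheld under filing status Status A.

Regional Income Tax (Status A): taxable = $10020.00 − 3×$348.00 = $8976.00
  $391.20 + 11.2% × ($8976.00 − $5400.00) = $391.20 + 11.2% × $3576.00 = $791.71

$791.71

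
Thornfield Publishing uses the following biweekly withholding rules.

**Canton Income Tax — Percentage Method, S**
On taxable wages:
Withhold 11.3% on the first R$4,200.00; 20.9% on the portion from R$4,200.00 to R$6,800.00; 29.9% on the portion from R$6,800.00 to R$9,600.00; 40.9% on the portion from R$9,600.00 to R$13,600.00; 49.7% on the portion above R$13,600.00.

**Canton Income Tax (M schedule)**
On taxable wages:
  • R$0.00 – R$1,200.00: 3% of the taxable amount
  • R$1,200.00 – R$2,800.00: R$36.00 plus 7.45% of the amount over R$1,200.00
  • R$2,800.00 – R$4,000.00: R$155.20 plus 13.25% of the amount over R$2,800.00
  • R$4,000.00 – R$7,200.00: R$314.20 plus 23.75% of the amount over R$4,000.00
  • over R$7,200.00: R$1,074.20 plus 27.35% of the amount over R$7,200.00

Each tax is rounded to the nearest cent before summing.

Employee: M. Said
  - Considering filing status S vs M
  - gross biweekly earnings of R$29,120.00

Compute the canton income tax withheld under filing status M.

R$7,069.32

Canton Income Tax (M): taxable = R$29,120.00
  R$1,074.20 + 27.35% × (R$29,120.00 − R$7,200.00) = R$1,074.20 + 27.35% × R$21,920.00 = R$7,069.32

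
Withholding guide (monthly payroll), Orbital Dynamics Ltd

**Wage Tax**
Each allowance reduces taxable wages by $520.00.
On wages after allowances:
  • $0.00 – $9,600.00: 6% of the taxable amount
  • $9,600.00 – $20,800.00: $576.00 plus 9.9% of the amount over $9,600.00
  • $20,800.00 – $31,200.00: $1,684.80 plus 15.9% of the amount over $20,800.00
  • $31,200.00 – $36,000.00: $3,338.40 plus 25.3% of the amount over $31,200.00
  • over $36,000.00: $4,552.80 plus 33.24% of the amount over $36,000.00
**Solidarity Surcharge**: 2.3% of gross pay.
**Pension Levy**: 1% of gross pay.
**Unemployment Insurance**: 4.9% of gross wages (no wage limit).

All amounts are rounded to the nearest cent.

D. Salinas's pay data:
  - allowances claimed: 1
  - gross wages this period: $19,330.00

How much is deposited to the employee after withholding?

Wage Tax: taxable = $19,330.00 − 1×$520.00 = $18,810.00
  $576.00 + 9.9% × ($18,810.00 − $9,600.00) = $576.00 + 9.9% × $9,210.00 = $1,487.79
Solidarity Surcharge: 2.3% × $19,330.00 = $444.59
Pension Levy: 1% × $19,330.00 = $193.30
Unemployment Insurance: 4.9% × $19,330.00 = $947.17
Total withheld: $1,487.79 + $444.59 + $193.30 + $947.17 = $3,072.85
Net pay: $19,330.00 − $3,072.85 = $16,257.15

$16,257.15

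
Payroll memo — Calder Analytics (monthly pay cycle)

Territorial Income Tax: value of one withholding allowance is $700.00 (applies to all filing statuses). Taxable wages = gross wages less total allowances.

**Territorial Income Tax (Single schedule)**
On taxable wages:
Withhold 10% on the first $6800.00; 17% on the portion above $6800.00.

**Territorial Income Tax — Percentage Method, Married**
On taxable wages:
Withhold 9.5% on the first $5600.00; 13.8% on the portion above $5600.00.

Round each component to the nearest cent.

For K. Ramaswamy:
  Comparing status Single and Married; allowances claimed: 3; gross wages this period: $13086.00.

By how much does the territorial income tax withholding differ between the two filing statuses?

$116.35

Territorial Income Tax (Single): taxable = $13086.00 − 3×$700.00 = $10986.00
  $680.00 + 17% × ($10986.00 − $6800.00) = $680.00 + 17% × $4186.00 = $1391.62
Territorial Income Tax (Married): taxable = $13086.00 − 3×$700.00 = $10986.00
  $532.00 + 13.8% × ($10986.00 − $5600.00) = $532.00 + 13.8% × $5386.00 = $1275.27
Difference: |$1391.62 − $1275.27| = $116.35 (higher under Single)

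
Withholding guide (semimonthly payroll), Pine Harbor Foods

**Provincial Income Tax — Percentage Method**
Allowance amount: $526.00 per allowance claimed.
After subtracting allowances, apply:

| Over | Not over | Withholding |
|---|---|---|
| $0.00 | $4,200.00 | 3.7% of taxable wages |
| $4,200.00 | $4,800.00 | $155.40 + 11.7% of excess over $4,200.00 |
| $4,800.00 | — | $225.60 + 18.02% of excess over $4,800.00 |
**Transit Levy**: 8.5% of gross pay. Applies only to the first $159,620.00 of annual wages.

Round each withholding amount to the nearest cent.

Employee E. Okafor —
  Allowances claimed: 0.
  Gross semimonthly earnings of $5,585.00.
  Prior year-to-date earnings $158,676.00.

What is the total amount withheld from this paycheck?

$447.30

Provincial Income Tax: taxable = $5,585.00
  $225.60 + 18.02% × ($5,585.00 − $4,800.00) = $225.60 + 18.02% × $785.00 = $367.06
Transit Levy: cap $159,620.00 − YTD $158,676.00 = $944.00 subject; 8.5% × $944.00 = $80.24
Total: $367.06 + $80.24 = $447.30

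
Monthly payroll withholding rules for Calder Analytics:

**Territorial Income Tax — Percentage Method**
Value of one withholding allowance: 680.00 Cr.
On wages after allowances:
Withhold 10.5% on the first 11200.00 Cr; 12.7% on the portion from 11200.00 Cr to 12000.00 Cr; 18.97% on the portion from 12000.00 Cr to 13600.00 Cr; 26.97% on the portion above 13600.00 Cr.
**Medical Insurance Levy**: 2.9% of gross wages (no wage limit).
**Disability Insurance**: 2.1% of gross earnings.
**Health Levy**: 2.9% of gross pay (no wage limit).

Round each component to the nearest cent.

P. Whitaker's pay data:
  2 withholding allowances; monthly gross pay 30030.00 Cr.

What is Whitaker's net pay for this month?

22012.13 Cr

Territorial Income Tax: taxable = 30030.00 Cr − 2×680.00 Cr = 28670.00 Cr
  1581.12 Cr + 26.97% × (28670.00 Cr − 13600.00 Cr) = 1581.12 Cr + 26.97% × 15070.00 Cr = 5645.50 Cr
Medical Insurance Levy: 2.9% × 30030.00 Cr = 870.87 Cr
Disability Insurance: 2.1% × 30030.00 Cr = 630.63 Cr
Health Levy: 2.9% × 30030.00 Cr = 870.87 Cr
Total withheld: 5645.50 Cr + 870.87 Cr + 630.63 Cr + 870.87 Cr = 8017.87 Cr
Net pay: 30030.00 Cr − 8017.87 Cr = 22012.13 Cr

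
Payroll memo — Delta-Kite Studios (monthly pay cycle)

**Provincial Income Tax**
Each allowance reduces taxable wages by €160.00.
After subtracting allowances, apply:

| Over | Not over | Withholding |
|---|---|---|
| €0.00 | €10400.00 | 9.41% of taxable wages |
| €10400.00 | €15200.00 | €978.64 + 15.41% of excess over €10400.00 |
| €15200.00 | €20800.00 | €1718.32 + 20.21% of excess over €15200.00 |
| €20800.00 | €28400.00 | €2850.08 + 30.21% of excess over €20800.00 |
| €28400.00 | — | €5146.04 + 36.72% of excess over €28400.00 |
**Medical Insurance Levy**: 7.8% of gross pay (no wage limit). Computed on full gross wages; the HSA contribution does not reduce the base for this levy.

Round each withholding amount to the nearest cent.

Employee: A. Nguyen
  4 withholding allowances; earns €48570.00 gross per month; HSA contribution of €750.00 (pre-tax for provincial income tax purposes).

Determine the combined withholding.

€15830.52

Provincial Income Tax: taxable = €48570.00 − €750.00 − 4×€160.00 = €47180.00
  €5146.04 + 36.72% × (€47180.00 − €28400.00) = €5146.04 + 36.72% × €18780.00 = €12042.06
Medical Insurance Levy: 7.8% × €48570.00 = €3788.46
Total: €12042.06 + €3788.46 = €15830.52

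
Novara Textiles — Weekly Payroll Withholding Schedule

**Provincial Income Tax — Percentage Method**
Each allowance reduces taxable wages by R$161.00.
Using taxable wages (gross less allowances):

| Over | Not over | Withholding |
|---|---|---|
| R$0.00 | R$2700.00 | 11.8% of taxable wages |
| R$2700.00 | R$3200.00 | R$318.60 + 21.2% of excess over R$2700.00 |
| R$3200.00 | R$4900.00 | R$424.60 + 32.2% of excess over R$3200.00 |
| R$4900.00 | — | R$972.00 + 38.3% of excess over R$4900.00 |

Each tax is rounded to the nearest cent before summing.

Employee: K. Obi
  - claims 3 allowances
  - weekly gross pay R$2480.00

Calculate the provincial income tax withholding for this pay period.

R$235.65

Provincial Income Tax: taxable = R$2480.00 − 3×R$161.00 = R$1997.00
  11.8% × R$1997.00 = R$235.65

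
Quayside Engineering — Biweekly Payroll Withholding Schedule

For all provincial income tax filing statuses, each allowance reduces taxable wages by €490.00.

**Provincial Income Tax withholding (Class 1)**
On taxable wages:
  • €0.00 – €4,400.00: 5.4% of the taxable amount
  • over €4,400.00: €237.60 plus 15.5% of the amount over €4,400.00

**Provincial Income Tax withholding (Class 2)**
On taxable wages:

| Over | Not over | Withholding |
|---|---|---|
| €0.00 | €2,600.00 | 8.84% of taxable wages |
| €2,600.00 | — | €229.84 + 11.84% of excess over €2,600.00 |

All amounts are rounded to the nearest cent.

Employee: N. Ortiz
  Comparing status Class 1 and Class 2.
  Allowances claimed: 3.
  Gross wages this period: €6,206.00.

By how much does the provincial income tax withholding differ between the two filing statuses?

€193.06

Provincial Income Tax (Class 1): taxable = €6,206.00 − 3×€490.00 = €4,736.00
  €237.60 + 15.5% × (€4,736.00 − €4,400.00) = €237.60 + 15.5% × €336.00 = €289.68
Provincial Income Tax (Class 2): taxable = €6,206.00 − 3×€490.00 = €4,736.00
  €229.84 + 11.84% × (€4,736.00 − €2,600.00) = €229.84 + 11.84% × €2,136.00 = €482.74
Difference: |€289.68 − €482.74| = €193.06 (higher under Class 2)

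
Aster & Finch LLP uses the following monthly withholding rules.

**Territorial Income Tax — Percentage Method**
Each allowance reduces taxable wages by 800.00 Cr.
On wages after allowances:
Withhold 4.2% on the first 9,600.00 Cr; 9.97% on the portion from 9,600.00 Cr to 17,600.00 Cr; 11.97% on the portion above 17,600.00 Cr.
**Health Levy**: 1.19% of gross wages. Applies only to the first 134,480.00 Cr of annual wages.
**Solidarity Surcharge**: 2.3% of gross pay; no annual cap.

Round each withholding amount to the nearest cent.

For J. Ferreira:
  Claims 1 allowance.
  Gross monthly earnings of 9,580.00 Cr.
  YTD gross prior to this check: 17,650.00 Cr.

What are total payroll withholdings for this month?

703.10 Cr

Territorial Income Tax: taxable = 9,580.00 Cr − 1×800.00 Cr = 8,780.00 Cr
  4.2% × 8,780.00 Cr = 368.76 Cr
Health Levy: 1.19% × 9,580.00 Cr = 114.00 Cr
Solidarity Surcharge: 2.3% × 9,580.00 Cr = 220.34 Cr
Total: 368.76 Cr + 114.00 Cr + 220.34 Cr = 703.10 Cr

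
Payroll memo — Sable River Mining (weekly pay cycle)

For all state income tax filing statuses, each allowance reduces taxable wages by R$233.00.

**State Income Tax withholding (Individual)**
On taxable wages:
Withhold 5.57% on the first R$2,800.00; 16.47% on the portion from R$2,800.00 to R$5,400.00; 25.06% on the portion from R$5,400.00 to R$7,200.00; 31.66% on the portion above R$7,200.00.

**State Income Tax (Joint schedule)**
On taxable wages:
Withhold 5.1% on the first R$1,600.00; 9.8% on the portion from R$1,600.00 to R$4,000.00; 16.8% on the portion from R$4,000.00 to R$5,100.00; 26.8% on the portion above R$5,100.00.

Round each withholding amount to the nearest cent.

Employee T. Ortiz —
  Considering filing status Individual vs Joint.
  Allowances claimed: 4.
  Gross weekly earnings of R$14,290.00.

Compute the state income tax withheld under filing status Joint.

R$2,714.74

State Income Tax (Joint): taxable = R$14,290.00 − 4×R$233.00 = R$13,358.00
  R$501.60 + 26.8% × (R$13,358.00 − R$5,100.00) = R$501.60 + 26.8% × R$8,258.00 = R$2,714.74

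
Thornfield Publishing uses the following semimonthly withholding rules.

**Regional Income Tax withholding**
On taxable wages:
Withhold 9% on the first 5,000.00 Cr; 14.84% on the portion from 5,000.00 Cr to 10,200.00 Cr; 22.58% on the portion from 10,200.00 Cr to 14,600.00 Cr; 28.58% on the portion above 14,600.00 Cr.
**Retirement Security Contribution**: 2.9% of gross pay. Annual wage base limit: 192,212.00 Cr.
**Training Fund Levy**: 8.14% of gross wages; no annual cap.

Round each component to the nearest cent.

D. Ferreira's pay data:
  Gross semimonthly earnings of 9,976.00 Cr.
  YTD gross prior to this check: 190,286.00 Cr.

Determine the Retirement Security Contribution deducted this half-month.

Retirement Security Contribution: cap 192,212.00 Cr − YTD 190,286.00 Cr = 1,926.00 Cr subject; 2.9% × 1,926.00 Cr = 55.85 Cr

55.85 Cr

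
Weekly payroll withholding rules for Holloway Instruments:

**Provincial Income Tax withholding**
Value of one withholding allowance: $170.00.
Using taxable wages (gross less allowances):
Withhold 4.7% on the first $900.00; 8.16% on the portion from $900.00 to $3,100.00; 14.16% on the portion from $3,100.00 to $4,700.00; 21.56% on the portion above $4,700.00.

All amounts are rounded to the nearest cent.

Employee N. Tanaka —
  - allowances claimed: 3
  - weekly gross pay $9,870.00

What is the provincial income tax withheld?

Provincial Income Tax: taxable = $9,870.00 − 3×$170.00 = $9,360.00
  $448.38 + 21.56% × ($9,360.00 − $4,700.00) = $448.38 + 21.56% × $4,660.00 = $1,453.08

$1,453.08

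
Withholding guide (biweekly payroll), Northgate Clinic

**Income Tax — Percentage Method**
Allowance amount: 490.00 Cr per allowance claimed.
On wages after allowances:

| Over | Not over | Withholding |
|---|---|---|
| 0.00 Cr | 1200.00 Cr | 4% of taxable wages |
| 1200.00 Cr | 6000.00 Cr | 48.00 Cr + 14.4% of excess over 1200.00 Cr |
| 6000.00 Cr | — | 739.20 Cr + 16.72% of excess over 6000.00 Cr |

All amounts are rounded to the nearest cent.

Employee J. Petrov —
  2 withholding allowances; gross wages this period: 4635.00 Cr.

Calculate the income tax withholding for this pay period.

Income Tax: taxable = 4635.00 Cr − 2×490.00 Cr = 3655.00 Cr
  48.00 Cr + 14.4% × (3655.00 Cr − 1200.00 Cr) = 48.00 Cr + 14.4% × 2455.00 Cr = 401.52 Cr

401.52 Cr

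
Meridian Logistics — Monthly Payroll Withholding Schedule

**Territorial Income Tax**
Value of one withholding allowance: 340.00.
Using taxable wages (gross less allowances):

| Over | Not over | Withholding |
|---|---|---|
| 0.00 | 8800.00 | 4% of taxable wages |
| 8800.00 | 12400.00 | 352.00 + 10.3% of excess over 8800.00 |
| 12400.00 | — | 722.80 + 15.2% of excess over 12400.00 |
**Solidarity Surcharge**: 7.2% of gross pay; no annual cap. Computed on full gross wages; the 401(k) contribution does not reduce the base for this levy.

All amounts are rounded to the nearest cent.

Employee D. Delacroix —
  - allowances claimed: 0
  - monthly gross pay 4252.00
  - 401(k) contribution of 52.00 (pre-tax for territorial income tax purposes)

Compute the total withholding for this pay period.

474.14

Territorial Income Tax: taxable = 4252.00 − 52.00 = 4200.00
  4% × 4200.00 = 168.00
Solidarity Surcharge: 7.2% × 4252.00 = 306.14
Total: 168.00 + 306.14 = 474.14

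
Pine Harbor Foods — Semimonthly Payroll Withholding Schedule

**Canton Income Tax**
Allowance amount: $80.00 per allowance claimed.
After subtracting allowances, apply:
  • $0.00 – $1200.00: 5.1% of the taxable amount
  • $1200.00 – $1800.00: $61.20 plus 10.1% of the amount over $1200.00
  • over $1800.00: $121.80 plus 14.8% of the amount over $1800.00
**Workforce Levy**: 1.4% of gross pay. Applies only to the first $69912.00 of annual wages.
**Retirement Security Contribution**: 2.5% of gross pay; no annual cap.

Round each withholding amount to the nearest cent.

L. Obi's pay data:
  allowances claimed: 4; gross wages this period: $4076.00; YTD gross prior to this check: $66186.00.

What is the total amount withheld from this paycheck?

Canton Income Tax: taxable = $4076.00 − 4×$80.00 = $3756.00
  $121.80 + 14.8% × ($3756.00 − $1800.00) = $121.80 + 14.8% × $1956.00 = $411.29
Workforce Levy: cap $69912.00 − YTD $66186.00 = $3726.00 subject; 1.4% × $3726.00 = $52.16
Retirement Security Contribution: 2.5% × $4076.00 = $101.90
Total: $411.29 + $52.16 + $101.90 = $565.35

$565.35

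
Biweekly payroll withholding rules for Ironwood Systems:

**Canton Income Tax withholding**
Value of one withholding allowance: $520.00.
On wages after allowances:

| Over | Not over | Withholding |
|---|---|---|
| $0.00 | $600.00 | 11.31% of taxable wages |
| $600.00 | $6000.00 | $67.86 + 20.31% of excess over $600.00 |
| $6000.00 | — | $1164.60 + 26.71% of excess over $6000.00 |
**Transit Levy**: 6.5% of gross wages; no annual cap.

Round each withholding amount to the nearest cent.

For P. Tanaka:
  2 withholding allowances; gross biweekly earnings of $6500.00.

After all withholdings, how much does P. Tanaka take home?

Canton Income Tax: taxable = $6500.00 − 2×$520.00 = $5460.00
  $67.86 + 20.31% × ($5460.00 − $600.00) = $67.86 + 20.31% × $4860.00 = $1054.93
Transit Levy: 6.5% × $6500.00 = $422.50
Total withheld: $1054.93 + $422.50 = $1477.43
Net pay: $6500.00 − $1477.43 = $5022.57

$5022.57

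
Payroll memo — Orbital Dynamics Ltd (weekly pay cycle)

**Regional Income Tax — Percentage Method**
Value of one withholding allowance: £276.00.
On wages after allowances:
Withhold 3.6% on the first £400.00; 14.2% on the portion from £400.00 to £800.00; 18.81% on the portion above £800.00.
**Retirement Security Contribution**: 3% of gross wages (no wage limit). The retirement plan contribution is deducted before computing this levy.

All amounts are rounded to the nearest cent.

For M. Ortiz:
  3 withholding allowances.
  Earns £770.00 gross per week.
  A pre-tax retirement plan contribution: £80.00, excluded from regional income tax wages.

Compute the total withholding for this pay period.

Regional Income Tax: taxable = £770.00 − £80.00 − 3×£276.00 = £-138.00
  Taxable ≤ 0 → £0.00
Retirement Security Contribution: 3% × £690.00 = £20.70
Total: £0.00 + £20.70 = £20.70

£20.70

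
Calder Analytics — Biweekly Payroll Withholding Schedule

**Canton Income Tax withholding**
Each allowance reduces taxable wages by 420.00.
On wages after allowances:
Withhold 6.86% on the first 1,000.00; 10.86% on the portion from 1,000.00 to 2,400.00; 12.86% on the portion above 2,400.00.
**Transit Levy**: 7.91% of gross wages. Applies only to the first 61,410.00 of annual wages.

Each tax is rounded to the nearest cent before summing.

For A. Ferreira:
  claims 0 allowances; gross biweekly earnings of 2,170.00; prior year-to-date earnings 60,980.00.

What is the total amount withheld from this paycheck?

Canton Income Tax: taxable = 2,170.00
  68.60 + 10.86% × (2,170.00 − 1,000.00) = 68.60 + 10.86% × 1,170.00 = 195.66
Transit Levy: cap 61,410.00 − YTD 60,980.00 = 430.00 subject; 7.91% × 430.00 = 34.01
Total: 195.66 + 34.01 = 229.67

229.67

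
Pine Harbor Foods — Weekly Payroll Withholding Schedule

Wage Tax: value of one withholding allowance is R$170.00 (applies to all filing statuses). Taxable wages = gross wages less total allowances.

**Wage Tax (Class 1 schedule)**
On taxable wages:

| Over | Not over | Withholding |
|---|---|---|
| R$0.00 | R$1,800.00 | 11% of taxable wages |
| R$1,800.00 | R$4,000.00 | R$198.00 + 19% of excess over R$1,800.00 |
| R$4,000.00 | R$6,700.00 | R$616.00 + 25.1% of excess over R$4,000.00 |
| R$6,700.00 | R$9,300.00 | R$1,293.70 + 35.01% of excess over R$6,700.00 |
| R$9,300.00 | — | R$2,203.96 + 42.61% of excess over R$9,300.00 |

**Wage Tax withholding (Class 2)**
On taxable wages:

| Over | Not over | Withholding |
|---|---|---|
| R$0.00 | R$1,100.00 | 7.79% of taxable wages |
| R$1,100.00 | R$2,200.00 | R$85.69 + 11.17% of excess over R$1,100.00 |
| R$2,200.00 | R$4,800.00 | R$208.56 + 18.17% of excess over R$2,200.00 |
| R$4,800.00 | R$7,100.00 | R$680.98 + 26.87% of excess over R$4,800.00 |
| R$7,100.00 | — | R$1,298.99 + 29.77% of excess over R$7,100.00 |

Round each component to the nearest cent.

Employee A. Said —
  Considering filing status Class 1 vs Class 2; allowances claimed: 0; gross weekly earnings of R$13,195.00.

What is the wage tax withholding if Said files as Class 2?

R$3,113.47

Wage Tax (Class 2): taxable = R$13,195.00
  R$1,298.99 + 29.77% × (R$13,195.00 − R$7,100.00) = R$1,298.99 + 29.77% × R$6,095.00 = R$3,113.47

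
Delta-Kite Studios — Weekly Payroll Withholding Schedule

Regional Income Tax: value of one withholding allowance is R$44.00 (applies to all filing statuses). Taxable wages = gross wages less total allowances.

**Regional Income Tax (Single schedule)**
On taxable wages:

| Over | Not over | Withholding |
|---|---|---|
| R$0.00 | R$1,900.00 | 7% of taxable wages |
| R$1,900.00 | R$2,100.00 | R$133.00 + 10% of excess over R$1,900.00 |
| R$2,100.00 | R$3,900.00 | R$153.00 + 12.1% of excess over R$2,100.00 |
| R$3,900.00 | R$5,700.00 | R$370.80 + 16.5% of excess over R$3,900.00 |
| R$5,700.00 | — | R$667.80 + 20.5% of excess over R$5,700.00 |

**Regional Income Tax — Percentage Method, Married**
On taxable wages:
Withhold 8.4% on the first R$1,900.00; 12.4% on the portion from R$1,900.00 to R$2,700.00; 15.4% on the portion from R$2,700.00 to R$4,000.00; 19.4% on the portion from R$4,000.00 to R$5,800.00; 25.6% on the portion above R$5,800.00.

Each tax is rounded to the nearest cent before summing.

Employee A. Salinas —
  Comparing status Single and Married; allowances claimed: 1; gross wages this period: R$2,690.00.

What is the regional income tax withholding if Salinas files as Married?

Regional Income Tax (Married): taxable = R$2,690.00 − 1×R$44.00 = R$2,646.00
  R$159.60 + 12.4% × (R$2,646.00 − R$1,900.00) = R$159.60 + 12.4% × R$746.00 = R$252.10

R$252.10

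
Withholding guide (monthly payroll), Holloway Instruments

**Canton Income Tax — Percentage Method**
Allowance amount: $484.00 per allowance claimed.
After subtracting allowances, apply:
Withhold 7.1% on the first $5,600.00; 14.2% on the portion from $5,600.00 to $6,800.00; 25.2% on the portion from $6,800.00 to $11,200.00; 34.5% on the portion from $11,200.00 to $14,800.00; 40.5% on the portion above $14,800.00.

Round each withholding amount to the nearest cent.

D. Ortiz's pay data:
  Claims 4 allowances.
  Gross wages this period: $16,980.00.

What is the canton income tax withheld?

$3,017.62

Canton Income Tax: taxable = $16,980.00 − 4×$484.00 = $15,044.00
  $2,918.80 + 40.5% × ($15,044.00 − $14,800.00) = $2,918.80 + 40.5% × $244.00 = $3,017.62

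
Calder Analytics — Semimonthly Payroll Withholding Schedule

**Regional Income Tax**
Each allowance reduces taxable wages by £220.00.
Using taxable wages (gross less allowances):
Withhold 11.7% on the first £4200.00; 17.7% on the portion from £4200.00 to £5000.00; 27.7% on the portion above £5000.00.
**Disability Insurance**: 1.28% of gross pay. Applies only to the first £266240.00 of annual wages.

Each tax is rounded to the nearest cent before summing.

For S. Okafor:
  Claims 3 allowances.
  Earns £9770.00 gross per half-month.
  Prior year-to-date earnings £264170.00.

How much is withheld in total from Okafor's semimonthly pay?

£1797.97

Regional Income Tax: taxable = £9770.00 − 3×£220.00 = £9110.00
  £633.00 + 27.7% × (£9110.00 − £5000.00) = £633.00 + 27.7% × £4110.00 = £1771.47
Disability Insurance: cap £266240.00 − YTD £264170.00 = £2070.00 subject; 1.28% × £2070.00 = £26.50
Total: £1771.47 + £26.50 = £1797.97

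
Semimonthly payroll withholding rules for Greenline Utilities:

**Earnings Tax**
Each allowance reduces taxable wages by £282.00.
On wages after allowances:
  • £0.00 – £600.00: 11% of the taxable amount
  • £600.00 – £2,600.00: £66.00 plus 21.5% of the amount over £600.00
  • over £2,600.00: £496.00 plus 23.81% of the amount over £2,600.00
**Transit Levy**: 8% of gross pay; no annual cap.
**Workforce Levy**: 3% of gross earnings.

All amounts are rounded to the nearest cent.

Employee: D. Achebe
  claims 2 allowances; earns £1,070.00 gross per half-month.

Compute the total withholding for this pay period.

£173.36

Earnings Tax: taxable = £1,070.00 − 2×£282.00 = £506.00
  11% × £506.00 = £55.66
Transit Levy: 8% × £1,070.00 = £85.60
Workforce Levy: 3% × £1,070.00 = £32.10
Total: £55.66 + £85.60 + £32.10 = £173.36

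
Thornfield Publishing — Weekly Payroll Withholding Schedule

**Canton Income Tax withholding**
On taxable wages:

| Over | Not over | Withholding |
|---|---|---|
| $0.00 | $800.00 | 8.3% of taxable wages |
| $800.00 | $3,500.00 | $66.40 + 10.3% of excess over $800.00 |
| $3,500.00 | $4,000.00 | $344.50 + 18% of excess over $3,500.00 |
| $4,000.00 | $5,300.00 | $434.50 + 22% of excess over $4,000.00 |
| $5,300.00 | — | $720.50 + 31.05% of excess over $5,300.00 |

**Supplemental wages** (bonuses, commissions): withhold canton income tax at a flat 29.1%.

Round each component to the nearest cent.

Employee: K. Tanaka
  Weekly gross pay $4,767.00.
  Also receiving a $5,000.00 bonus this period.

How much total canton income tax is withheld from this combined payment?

$2,058.24

Canton Income Tax: taxable = $4,767.00
  $434.50 + 22% × ($4,767.00 − $4,000.00) = $434.50 + 22% × $767.00 = $603.24
Supplemental (29.1% flat on bonus): 29.1% × $5,000.00 = $1,455.00
Total canton income tax: $603.24 + $1,455.00 = $2,058.24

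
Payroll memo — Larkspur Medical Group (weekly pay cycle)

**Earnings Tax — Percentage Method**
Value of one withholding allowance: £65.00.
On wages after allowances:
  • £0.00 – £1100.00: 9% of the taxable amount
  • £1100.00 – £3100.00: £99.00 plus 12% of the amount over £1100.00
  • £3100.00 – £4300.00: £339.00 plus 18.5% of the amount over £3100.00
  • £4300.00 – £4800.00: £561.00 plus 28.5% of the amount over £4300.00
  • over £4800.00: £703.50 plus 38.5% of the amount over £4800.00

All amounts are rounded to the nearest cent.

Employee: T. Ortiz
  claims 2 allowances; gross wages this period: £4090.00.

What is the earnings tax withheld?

Earnings Tax: taxable = £4090.00 − 2×£65.00 = £3960.00
  £339.00 + 18.5% × (£3960.00 − £3100.00) = £339.00 + 18.5% × £860.00 = £498.10

£498.10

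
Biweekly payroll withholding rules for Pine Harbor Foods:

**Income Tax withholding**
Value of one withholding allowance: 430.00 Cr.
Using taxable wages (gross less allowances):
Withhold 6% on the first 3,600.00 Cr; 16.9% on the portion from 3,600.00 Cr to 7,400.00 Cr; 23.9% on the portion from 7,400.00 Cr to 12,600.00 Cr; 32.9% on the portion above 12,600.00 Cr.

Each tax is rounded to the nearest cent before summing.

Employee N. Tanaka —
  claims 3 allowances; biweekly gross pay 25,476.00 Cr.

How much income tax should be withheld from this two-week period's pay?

5,912.79 Cr

Income Tax: taxable = 25,476.00 Cr − 3×430.00 Cr = 24,186.00 Cr
  2,101.00 Cr + 32.9% × (24,186.00 Cr − 12,600.00 Cr) = 2,101.00 Cr + 32.9% × 11,586.00 Cr = 5,912.79 Cr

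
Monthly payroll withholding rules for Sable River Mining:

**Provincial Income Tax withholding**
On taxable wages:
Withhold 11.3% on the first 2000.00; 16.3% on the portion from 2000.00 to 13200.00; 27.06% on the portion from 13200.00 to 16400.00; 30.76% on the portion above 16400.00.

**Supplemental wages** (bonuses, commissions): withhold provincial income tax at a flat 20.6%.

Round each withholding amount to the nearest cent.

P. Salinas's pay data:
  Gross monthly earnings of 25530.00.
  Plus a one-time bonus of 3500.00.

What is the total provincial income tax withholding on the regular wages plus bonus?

6446.91

Provincial Income Tax: taxable = 25530.00
  2917.52 + 30.76% × (25530.00 − 16400.00) = 2917.52 + 30.76% × 9130.00 = 5725.91
Supplemental (20.6% flat on bonus): 20.6% × 3500.00 = 721.00
Total provincial income tax: 5725.91 + 721.00 = 6446.91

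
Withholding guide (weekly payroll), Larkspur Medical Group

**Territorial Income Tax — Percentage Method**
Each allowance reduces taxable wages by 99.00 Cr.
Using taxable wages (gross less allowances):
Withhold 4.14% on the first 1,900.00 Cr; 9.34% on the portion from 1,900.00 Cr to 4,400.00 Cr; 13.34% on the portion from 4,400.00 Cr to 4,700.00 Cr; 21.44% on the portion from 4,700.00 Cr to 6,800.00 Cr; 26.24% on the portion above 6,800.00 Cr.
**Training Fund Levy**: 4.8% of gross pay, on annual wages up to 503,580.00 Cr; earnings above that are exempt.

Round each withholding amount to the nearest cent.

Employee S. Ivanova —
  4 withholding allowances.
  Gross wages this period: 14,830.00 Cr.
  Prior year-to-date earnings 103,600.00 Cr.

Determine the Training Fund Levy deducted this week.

Training Fund Levy: 4.8% × 14,830.00 Cr = 711.84 Cr

711.84 Cr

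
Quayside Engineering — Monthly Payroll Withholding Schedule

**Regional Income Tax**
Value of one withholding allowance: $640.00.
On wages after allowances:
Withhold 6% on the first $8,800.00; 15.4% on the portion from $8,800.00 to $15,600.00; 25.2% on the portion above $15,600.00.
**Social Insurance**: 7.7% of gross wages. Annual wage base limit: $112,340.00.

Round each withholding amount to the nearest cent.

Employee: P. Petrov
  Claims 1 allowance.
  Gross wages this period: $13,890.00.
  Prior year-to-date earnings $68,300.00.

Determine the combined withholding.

Regional Income Tax: taxable = $13,890.00 − 1×$640.00 = $13,250.00
  $528.00 + 15.4% × ($13,250.00 − $8,800.00) = $528.00 + 15.4% × $4,450.00 = $1,213.30
Social Insurance: 7.7% × $13,890.00 = $1,069.53
Total: $1,213.30 + $1,069.53 = $2,282.83

$2,282.83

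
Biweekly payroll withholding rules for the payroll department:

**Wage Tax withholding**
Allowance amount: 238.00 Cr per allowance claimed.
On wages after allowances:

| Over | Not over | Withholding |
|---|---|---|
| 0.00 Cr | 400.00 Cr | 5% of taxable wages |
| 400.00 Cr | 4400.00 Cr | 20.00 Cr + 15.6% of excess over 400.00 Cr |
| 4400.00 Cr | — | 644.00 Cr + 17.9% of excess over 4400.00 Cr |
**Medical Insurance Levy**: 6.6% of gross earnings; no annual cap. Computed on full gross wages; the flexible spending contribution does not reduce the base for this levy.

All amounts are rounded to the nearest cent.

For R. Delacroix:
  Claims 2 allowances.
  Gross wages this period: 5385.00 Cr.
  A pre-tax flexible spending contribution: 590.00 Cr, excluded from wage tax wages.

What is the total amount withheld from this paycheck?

Wage Tax: taxable = 5385.00 Cr − 590.00 Cr − 2×238.00 Cr = 4319.00 Cr
  20.00 Cr + 15.6% × (4319.00 Cr − 400.00 Cr) = 20.00 Cr + 15.6% × 3919.00 Cr = 631.36 Cr
Medical Insurance Levy: 6.6% × 5385.00 Cr = 355.41 Cr
Total: 631.36 Cr + 355.41 Cr = 986.77 Cr

986.77 Cr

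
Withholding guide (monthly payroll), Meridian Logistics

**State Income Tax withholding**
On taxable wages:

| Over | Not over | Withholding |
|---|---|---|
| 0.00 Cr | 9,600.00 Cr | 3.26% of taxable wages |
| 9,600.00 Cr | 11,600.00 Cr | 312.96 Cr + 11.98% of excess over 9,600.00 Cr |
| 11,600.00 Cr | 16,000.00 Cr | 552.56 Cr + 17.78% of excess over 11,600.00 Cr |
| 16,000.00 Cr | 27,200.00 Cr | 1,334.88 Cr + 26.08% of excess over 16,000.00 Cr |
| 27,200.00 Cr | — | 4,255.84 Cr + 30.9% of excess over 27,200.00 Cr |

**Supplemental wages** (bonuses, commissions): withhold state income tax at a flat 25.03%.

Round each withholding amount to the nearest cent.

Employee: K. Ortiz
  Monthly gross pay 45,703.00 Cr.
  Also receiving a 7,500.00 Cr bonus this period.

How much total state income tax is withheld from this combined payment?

State Income Tax: taxable = 45,703.00 Cr
  4,255.84 Cr + 30.9% × (45,703.00 Cr − 27,200.00 Cr) = 4,255.84 Cr + 30.9% × 18,503.00 Cr = 9,973.27 Cr
Supplemental (25.03% flat on bonus): 25.03% × 7,500.00 Cr = 1,877.25 Cr
Total state income tax: 9,973.27 Cr + 1,877.25 Cr = 11,850.52 Cr

11,850.52 Cr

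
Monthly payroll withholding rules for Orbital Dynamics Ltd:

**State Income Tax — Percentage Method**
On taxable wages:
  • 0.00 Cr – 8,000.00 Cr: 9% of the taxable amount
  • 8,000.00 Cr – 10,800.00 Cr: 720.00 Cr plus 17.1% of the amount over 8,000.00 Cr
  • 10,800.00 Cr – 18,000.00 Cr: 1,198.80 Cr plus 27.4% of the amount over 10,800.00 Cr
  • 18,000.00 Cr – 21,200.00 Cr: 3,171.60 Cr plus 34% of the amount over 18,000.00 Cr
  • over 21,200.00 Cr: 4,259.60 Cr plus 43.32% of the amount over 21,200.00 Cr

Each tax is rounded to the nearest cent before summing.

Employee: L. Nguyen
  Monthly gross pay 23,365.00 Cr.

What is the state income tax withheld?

5,197.48 Cr

State Income Tax: taxable = 23,365.00 Cr
  4,259.60 Cr + 43.32% × (23,365.00 Cr − 21,200.00 Cr) = 4,259.60 Cr + 43.32% × 2,165.00 Cr = 5,197.48 Cr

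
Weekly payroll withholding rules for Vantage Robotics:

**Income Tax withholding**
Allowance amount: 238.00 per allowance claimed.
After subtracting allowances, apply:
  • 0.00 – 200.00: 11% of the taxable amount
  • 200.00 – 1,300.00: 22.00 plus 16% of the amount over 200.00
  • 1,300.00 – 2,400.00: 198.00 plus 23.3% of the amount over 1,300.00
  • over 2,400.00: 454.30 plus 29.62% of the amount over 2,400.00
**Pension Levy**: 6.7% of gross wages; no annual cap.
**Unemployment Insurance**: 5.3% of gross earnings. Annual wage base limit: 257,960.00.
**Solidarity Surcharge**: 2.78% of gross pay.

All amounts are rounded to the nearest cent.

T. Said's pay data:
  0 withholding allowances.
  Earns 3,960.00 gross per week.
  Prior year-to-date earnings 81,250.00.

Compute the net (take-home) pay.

Income Tax: taxable = 3,960.00
  454.30 + 29.62% × (3,960.00 − 2,400.00) = 454.30 + 29.62% × 1,560.00 = 916.37
Pension Levy: 6.7% × 3,960.00 = 265.32
Unemployment Insurance: 5.3% × 3,960.00 = 209.88
Solidarity Surcharge: 2.78% × 3,960.00 = 110.09
Total withheld: 916.37 + 265.32 + 209.88 + 110.09 = 1,501.66
Net pay: 3,960.00 − 1,501.66 = 2,458.34

2,458.34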